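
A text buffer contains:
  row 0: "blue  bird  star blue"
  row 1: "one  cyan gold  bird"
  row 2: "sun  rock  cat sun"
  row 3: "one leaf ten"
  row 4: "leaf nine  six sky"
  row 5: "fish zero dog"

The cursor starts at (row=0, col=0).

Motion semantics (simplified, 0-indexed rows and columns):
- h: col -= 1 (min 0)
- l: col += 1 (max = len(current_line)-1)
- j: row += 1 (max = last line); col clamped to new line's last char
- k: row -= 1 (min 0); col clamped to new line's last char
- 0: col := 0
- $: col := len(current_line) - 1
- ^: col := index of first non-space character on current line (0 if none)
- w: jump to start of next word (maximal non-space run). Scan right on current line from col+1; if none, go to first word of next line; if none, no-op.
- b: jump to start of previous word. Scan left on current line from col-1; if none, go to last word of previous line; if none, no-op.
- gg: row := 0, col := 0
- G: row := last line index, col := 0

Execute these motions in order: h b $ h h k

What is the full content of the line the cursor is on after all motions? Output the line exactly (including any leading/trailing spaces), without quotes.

Answer: blue  bird  star blue

Derivation:
After 1 (h): row=0 col=0 char='b'
After 2 (b): row=0 col=0 char='b'
After 3 ($): row=0 col=20 char='e'
After 4 (h): row=0 col=19 char='u'
After 5 (h): row=0 col=18 char='l'
After 6 (k): row=0 col=18 char='l'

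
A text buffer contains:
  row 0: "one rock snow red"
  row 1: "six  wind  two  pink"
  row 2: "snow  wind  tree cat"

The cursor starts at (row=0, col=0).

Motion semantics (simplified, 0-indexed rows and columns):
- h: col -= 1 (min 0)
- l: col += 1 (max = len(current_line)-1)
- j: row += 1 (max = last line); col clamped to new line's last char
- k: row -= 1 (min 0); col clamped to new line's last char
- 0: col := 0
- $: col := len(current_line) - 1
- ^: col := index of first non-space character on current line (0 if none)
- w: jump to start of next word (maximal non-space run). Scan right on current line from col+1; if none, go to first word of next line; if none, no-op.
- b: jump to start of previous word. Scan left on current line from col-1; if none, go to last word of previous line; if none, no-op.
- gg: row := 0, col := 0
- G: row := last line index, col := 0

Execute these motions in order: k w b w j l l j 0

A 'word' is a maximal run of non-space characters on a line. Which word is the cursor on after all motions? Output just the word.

After 1 (k): row=0 col=0 char='o'
After 2 (w): row=0 col=4 char='r'
After 3 (b): row=0 col=0 char='o'
After 4 (w): row=0 col=4 char='r'
After 5 (j): row=1 col=4 char='_'
After 6 (l): row=1 col=5 char='w'
After 7 (l): row=1 col=6 char='i'
After 8 (j): row=2 col=6 char='w'
After 9 (0): row=2 col=0 char='s'

Answer: snow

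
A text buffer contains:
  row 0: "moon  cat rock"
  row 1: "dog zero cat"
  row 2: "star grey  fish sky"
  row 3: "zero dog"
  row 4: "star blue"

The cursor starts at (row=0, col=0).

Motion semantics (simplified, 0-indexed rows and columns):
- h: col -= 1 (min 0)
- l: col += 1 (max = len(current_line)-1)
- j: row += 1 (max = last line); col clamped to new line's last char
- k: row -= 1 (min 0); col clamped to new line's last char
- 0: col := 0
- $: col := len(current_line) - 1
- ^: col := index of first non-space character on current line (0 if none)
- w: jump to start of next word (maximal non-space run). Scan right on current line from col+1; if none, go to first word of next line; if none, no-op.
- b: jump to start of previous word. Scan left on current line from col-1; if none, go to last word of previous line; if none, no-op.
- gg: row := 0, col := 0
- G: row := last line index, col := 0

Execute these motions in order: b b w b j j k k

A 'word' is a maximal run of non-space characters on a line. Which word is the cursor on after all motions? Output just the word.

Answer: moon

Derivation:
After 1 (b): row=0 col=0 char='m'
After 2 (b): row=0 col=0 char='m'
After 3 (w): row=0 col=6 char='c'
After 4 (b): row=0 col=0 char='m'
After 5 (j): row=1 col=0 char='d'
After 6 (j): row=2 col=0 char='s'
After 7 (k): row=1 col=0 char='d'
After 8 (k): row=0 col=0 char='m'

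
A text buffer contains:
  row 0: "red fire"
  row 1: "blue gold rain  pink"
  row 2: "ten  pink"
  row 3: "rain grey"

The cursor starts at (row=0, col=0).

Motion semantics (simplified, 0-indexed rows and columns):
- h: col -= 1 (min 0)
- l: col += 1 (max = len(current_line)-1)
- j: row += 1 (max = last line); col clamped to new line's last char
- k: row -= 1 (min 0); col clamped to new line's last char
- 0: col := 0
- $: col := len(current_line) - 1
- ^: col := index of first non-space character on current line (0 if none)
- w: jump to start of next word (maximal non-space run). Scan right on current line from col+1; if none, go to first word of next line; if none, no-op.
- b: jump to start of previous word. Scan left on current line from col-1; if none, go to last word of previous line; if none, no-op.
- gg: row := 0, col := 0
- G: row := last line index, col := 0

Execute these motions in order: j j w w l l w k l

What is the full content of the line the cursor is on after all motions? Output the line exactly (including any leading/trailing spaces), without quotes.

After 1 (j): row=1 col=0 char='b'
After 2 (j): row=2 col=0 char='t'
After 3 (w): row=2 col=5 char='p'
After 4 (w): row=3 col=0 char='r'
After 5 (l): row=3 col=1 char='a'
After 6 (l): row=3 col=2 char='i'
After 7 (w): row=3 col=5 char='g'
After 8 (k): row=2 col=5 char='p'
After 9 (l): row=2 col=6 char='i'

Answer: ten  pink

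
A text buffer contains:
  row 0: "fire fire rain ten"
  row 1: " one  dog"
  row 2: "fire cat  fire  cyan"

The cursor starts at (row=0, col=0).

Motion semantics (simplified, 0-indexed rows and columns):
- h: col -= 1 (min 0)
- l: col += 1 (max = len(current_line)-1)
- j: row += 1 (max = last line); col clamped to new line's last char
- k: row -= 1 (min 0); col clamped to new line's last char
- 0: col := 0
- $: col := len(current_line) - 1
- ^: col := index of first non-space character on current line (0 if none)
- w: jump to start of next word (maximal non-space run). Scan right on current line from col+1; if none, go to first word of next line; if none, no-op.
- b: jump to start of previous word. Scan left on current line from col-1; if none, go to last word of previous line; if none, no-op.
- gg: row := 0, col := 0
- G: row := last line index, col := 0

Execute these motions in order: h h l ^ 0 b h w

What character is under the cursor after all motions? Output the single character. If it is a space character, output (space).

Answer: f

Derivation:
After 1 (h): row=0 col=0 char='f'
After 2 (h): row=0 col=0 char='f'
After 3 (l): row=0 col=1 char='i'
After 4 (^): row=0 col=0 char='f'
After 5 (0): row=0 col=0 char='f'
After 6 (b): row=0 col=0 char='f'
After 7 (h): row=0 col=0 char='f'
After 8 (w): row=0 col=5 char='f'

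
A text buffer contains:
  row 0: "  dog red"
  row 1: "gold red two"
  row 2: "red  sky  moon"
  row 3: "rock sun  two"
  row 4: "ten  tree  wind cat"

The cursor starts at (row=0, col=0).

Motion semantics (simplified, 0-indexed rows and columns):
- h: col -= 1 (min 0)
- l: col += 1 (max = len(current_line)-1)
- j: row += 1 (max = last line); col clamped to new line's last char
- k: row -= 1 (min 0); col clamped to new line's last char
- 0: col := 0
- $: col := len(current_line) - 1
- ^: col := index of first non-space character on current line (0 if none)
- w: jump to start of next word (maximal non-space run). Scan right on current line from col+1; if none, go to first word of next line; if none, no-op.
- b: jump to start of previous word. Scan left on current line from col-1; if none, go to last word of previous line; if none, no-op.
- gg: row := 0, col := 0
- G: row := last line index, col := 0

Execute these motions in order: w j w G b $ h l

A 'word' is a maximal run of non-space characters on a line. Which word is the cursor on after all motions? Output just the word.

Answer: two

Derivation:
After 1 (w): row=0 col=2 char='d'
After 2 (j): row=1 col=2 char='l'
After 3 (w): row=1 col=5 char='r'
After 4 (G): row=4 col=0 char='t'
After 5 (b): row=3 col=10 char='t'
After 6 ($): row=3 col=12 char='o'
After 7 (h): row=3 col=11 char='w'
After 8 (l): row=3 col=12 char='o'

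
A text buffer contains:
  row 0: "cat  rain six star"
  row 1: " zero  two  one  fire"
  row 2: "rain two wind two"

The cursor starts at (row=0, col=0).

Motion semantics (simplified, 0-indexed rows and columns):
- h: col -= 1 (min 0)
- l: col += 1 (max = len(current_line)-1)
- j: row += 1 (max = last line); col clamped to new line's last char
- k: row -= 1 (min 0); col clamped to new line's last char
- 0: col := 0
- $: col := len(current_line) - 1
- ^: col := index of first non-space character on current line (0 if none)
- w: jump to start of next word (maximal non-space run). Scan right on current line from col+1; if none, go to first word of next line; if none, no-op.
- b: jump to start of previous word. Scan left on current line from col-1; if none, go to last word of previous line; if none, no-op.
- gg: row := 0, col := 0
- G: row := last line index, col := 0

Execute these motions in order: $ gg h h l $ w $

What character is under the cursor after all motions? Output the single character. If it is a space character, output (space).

Answer: e

Derivation:
After 1 ($): row=0 col=17 char='r'
After 2 (gg): row=0 col=0 char='c'
After 3 (h): row=0 col=0 char='c'
After 4 (h): row=0 col=0 char='c'
After 5 (l): row=0 col=1 char='a'
After 6 ($): row=0 col=17 char='r'
After 7 (w): row=1 col=1 char='z'
After 8 ($): row=1 col=20 char='e'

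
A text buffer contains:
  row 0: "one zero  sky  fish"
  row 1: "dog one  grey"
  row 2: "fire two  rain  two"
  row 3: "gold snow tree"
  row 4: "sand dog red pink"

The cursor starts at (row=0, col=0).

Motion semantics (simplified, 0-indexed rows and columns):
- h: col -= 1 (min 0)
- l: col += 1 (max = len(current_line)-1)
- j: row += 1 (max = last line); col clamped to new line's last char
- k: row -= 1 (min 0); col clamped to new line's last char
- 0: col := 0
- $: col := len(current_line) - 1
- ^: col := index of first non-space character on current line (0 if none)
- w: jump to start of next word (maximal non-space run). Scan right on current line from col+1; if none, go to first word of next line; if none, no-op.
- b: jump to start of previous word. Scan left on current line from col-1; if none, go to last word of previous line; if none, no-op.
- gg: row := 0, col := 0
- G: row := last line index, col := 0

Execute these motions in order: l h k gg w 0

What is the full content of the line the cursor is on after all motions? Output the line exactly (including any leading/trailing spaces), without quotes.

After 1 (l): row=0 col=1 char='n'
After 2 (h): row=0 col=0 char='o'
After 3 (k): row=0 col=0 char='o'
After 4 (gg): row=0 col=0 char='o'
After 5 (w): row=0 col=4 char='z'
After 6 (0): row=0 col=0 char='o'

Answer: one zero  sky  fish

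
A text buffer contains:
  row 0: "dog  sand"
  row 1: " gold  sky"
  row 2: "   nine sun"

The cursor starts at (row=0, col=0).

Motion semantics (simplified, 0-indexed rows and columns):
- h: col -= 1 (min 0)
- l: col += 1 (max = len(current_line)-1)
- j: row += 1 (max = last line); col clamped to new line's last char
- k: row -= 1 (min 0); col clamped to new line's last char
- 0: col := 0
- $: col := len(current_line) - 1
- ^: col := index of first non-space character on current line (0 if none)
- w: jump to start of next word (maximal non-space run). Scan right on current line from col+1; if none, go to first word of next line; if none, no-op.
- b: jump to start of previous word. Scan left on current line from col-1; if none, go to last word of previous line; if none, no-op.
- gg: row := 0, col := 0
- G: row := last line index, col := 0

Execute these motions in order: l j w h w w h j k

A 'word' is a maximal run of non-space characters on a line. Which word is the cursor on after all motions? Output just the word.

Answer: gold

Derivation:
After 1 (l): row=0 col=1 char='o'
After 2 (j): row=1 col=1 char='g'
After 3 (w): row=1 col=7 char='s'
After 4 (h): row=1 col=6 char='_'
After 5 (w): row=1 col=7 char='s'
After 6 (w): row=2 col=3 char='n'
After 7 (h): row=2 col=2 char='_'
After 8 (j): row=2 col=2 char='_'
After 9 (k): row=1 col=2 char='o'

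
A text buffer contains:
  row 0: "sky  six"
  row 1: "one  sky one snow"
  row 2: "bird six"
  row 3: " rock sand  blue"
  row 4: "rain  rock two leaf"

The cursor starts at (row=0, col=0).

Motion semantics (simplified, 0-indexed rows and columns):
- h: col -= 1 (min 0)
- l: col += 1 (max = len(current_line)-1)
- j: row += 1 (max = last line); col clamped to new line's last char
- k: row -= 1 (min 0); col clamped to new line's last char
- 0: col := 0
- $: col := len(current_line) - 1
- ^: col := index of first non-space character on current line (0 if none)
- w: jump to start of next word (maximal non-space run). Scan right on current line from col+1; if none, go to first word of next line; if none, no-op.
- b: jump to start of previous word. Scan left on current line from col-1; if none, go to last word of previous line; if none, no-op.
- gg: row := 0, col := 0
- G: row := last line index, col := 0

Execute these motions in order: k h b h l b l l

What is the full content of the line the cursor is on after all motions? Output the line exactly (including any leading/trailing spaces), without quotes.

Answer: sky  six

Derivation:
After 1 (k): row=0 col=0 char='s'
After 2 (h): row=0 col=0 char='s'
After 3 (b): row=0 col=0 char='s'
After 4 (h): row=0 col=0 char='s'
After 5 (l): row=0 col=1 char='k'
After 6 (b): row=0 col=0 char='s'
After 7 (l): row=0 col=1 char='k'
After 8 (l): row=0 col=2 char='y'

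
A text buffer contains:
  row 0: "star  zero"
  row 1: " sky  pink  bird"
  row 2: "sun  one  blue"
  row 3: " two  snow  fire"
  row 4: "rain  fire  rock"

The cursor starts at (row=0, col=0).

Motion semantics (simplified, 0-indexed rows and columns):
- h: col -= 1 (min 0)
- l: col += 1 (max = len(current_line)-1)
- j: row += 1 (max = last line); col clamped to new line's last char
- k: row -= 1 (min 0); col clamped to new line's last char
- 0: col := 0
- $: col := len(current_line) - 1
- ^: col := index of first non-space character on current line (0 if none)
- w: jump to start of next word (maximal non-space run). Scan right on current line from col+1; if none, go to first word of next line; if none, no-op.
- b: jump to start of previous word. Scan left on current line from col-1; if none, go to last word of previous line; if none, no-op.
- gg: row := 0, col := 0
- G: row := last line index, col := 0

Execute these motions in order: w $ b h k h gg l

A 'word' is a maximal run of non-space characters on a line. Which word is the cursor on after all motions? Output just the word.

After 1 (w): row=0 col=6 char='z'
After 2 ($): row=0 col=9 char='o'
After 3 (b): row=0 col=6 char='z'
After 4 (h): row=0 col=5 char='_'
After 5 (k): row=0 col=5 char='_'
After 6 (h): row=0 col=4 char='_'
After 7 (gg): row=0 col=0 char='s'
After 8 (l): row=0 col=1 char='t'

Answer: star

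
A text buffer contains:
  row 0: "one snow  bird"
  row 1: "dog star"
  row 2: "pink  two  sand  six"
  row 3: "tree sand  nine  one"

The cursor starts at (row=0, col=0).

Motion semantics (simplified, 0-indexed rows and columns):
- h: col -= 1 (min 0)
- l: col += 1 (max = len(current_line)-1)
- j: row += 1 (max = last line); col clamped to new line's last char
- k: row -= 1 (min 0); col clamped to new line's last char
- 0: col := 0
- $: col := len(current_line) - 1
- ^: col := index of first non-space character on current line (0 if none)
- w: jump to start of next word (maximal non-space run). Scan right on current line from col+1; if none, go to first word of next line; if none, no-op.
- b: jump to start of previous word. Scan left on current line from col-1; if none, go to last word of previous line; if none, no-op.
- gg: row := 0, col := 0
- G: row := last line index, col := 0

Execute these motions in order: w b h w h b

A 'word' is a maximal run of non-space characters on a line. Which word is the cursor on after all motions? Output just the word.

Answer: one

Derivation:
After 1 (w): row=0 col=4 char='s'
After 2 (b): row=0 col=0 char='o'
After 3 (h): row=0 col=0 char='o'
After 4 (w): row=0 col=4 char='s'
After 5 (h): row=0 col=3 char='_'
After 6 (b): row=0 col=0 char='o'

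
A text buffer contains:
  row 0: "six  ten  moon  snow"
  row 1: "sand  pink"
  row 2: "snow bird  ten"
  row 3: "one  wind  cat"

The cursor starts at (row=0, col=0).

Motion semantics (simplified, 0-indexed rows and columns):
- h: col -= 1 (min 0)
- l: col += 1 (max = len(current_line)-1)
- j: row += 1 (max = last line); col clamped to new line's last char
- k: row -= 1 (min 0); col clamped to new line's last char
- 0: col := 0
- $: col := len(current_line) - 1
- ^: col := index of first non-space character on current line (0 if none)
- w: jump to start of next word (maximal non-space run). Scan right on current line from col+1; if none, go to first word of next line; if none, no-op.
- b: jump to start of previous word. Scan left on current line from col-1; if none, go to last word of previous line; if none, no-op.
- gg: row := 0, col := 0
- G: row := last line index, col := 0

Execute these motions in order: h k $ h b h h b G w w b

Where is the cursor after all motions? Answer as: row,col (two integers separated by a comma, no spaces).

After 1 (h): row=0 col=0 char='s'
After 2 (k): row=0 col=0 char='s'
After 3 ($): row=0 col=19 char='w'
After 4 (h): row=0 col=18 char='o'
After 5 (b): row=0 col=16 char='s'
After 6 (h): row=0 col=15 char='_'
After 7 (h): row=0 col=14 char='_'
After 8 (b): row=0 col=10 char='m'
After 9 (G): row=3 col=0 char='o'
After 10 (w): row=3 col=5 char='w'
After 11 (w): row=3 col=11 char='c'
After 12 (b): row=3 col=5 char='w'

Answer: 3,5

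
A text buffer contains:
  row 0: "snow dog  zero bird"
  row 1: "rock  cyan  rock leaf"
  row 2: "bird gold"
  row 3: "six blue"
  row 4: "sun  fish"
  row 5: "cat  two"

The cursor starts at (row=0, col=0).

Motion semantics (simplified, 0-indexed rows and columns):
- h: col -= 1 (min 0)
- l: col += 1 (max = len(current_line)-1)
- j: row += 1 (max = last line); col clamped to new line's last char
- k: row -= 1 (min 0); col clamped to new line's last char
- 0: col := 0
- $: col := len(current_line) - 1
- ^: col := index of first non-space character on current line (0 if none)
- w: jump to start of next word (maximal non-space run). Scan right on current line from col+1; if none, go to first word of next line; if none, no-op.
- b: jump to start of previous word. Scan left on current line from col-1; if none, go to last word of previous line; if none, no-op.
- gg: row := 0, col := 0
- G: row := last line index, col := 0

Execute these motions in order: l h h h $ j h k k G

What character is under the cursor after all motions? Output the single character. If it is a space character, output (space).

Answer: c

Derivation:
After 1 (l): row=0 col=1 char='n'
After 2 (h): row=0 col=0 char='s'
After 3 (h): row=0 col=0 char='s'
After 4 (h): row=0 col=0 char='s'
After 5 ($): row=0 col=18 char='d'
After 6 (j): row=1 col=18 char='e'
After 7 (h): row=1 col=17 char='l'
After 8 (k): row=0 col=17 char='r'
After 9 (k): row=0 col=17 char='r'
After 10 (G): row=5 col=0 char='c'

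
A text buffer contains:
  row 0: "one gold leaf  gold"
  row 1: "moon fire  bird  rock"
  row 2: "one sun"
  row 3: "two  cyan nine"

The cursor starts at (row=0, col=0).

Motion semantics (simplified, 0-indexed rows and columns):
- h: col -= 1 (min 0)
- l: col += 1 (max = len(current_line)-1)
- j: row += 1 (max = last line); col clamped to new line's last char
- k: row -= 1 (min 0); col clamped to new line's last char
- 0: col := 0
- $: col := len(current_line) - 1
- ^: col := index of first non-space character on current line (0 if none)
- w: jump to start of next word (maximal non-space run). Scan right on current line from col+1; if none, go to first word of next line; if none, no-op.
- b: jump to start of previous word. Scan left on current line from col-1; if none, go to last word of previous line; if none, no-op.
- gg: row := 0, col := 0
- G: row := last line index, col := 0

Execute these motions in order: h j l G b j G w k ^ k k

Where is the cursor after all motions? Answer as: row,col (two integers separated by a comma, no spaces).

Answer: 0,0

Derivation:
After 1 (h): row=0 col=0 char='o'
After 2 (j): row=1 col=0 char='m'
After 3 (l): row=1 col=1 char='o'
After 4 (G): row=3 col=0 char='t'
After 5 (b): row=2 col=4 char='s'
After 6 (j): row=3 col=4 char='_'
After 7 (G): row=3 col=0 char='t'
After 8 (w): row=3 col=5 char='c'
After 9 (k): row=2 col=5 char='u'
After 10 (^): row=2 col=0 char='o'
After 11 (k): row=1 col=0 char='m'
After 12 (k): row=0 col=0 char='o'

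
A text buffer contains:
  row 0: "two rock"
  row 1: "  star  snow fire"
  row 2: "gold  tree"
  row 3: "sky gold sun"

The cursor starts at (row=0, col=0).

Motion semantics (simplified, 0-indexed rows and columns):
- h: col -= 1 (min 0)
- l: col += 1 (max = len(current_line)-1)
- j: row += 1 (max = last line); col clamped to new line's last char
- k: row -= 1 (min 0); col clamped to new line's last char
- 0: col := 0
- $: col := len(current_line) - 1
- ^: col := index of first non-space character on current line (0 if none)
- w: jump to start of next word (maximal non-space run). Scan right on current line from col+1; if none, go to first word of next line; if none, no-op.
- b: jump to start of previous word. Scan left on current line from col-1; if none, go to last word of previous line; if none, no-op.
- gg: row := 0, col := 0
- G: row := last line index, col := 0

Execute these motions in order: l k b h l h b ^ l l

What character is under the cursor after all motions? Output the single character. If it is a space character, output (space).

After 1 (l): row=0 col=1 char='w'
After 2 (k): row=0 col=1 char='w'
After 3 (b): row=0 col=0 char='t'
After 4 (h): row=0 col=0 char='t'
After 5 (l): row=0 col=1 char='w'
After 6 (h): row=0 col=0 char='t'
After 7 (b): row=0 col=0 char='t'
After 8 (^): row=0 col=0 char='t'
After 9 (l): row=0 col=1 char='w'
After 10 (l): row=0 col=2 char='o'

Answer: o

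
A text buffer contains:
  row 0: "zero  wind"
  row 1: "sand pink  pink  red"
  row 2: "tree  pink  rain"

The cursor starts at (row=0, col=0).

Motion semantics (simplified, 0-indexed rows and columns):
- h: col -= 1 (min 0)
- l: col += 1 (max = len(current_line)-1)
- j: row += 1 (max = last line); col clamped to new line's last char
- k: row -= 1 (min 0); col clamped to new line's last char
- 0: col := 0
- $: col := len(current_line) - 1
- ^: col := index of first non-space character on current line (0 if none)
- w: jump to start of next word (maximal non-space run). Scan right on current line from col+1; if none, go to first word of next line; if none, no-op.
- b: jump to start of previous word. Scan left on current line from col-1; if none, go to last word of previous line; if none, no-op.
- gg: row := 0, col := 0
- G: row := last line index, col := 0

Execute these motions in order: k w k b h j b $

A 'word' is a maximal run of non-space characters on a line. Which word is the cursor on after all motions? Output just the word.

Answer: wind

Derivation:
After 1 (k): row=0 col=0 char='z'
After 2 (w): row=0 col=6 char='w'
After 3 (k): row=0 col=6 char='w'
After 4 (b): row=0 col=0 char='z'
After 5 (h): row=0 col=0 char='z'
After 6 (j): row=1 col=0 char='s'
After 7 (b): row=0 col=6 char='w'
After 8 ($): row=0 col=9 char='d'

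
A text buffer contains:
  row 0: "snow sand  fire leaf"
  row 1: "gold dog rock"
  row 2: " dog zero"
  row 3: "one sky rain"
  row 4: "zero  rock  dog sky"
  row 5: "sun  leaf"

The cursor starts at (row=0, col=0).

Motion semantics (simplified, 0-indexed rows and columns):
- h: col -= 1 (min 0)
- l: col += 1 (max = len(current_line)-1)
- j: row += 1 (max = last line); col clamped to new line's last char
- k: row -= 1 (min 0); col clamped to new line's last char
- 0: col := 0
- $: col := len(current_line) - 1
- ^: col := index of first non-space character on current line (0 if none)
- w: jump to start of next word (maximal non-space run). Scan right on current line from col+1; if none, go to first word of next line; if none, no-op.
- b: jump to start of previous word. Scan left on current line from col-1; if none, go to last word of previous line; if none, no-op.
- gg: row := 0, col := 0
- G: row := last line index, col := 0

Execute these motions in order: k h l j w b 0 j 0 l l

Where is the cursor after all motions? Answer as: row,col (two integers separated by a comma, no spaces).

Answer: 2,2

Derivation:
After 1 (k): row=0 col=0 char='s'
After 2 (h): row=0 col=0 char='s'
After 3 (l): row=0 col=1 char='n'
After 4 (j): row=1 col=1 char='o'
After 5 (w): row=1 col=5 char='d'
After 6 (b): row=1 col=0 char='g'
After 7 (0): row=1 col=0 char='g'
After 8 (j): row=2 col=0 char='_'
After 9 (0): row=2 col=0 char='_'
After 10 (l): row=2 col=1 char='d'
After 11 (l): row=2 col=2 char='o'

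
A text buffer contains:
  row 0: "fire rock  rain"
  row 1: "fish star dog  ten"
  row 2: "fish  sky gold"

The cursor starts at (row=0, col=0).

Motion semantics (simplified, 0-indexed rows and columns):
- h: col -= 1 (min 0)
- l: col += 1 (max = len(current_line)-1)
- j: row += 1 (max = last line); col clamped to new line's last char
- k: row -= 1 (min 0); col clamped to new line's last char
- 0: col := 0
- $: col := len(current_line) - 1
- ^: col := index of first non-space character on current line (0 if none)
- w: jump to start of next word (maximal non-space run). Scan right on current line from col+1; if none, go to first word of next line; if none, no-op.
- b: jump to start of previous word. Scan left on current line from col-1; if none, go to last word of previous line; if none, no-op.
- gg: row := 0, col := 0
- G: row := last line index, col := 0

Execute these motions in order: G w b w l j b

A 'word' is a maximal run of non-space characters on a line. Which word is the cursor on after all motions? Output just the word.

After 1 (G): row=2 col=0 char='f'
After 2 (w): row=2 col=6 char='s'
After 3 (b): row=2 col=0 char='f'
After 4 (w): row=2 col=6 char='s'
After 5 (l): row=2 col=7 char='k'
After 6 (j): row=2 col=7 char='k'
After 7 (b): row=2 col=6 char='s'

Answer: sky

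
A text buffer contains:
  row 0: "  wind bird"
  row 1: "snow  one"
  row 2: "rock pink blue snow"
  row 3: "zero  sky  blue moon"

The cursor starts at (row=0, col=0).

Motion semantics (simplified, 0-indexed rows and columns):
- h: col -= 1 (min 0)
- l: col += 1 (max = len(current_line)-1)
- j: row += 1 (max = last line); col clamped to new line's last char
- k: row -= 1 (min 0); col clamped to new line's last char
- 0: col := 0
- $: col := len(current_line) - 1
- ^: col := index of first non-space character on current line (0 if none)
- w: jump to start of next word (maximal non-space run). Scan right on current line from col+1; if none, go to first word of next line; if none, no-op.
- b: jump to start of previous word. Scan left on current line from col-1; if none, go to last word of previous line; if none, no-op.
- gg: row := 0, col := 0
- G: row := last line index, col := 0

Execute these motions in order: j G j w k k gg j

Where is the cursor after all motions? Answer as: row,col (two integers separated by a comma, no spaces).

Answer: 1,0

Derivation:
After 1 (j): row=1 col=0 char='s'
After 2 (G): row=3 col=0 char='z'
After 3 (j): row=3 col=0 char='z'
After 4 (w): row=3 col=6 char='s'
After 5 (k): row=2 col=6 char='i'
After 6 (k): row=1 col=6 char='o'
After 7 (gg): row=0 col=0 char='_'
After 8 (j): row=1 col=0 char='s'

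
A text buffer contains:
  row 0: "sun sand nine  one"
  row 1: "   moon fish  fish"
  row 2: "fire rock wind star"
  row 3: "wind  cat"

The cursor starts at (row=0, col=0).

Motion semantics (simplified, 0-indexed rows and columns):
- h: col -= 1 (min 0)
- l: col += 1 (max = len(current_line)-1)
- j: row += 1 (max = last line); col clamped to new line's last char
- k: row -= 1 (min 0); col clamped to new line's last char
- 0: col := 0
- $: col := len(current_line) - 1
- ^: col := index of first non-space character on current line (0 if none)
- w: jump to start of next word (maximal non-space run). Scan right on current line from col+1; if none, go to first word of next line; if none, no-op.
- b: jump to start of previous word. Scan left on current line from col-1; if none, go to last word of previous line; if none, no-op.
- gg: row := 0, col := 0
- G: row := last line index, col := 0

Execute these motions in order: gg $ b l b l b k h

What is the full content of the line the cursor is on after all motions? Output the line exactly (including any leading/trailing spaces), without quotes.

After 1 (gg): row=0 col=0 char='s'
After 2 ($): row=0 col=17 char='e'
After 3 (b): row=0 col=15 char='o'
After 4 (l): row=0 col=16 char='n'
After 5 (b): row=0 col=15 char='o'
After 6 (l): row=0 col=16 char='n'
After 7 (b): row=0 col=15 char='o'
After 8 (k): row=0 col=15 char='o'
After 9 (h): row=0 col=14 char='_'

Answer: sun sand nine  one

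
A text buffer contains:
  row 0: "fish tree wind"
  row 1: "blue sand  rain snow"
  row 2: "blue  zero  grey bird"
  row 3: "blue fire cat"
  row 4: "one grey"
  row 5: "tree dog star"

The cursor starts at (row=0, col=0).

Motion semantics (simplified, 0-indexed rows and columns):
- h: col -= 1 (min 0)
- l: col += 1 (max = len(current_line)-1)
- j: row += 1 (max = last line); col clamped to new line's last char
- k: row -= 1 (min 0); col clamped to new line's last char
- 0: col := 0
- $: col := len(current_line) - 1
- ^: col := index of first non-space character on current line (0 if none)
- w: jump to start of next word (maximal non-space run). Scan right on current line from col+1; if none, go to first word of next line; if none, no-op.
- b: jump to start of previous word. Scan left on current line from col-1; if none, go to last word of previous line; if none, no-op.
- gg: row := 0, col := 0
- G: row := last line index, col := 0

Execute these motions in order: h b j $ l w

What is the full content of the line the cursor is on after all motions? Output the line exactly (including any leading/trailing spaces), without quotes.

After 1 (h): row=0 col=0 char='f'
After 2 (b): row=0 col=0 char='f'
After 3 (j): row=1 col=0 char='b'
After 4 ($): row=1 col=19 char='w'
After 5 (l): row=1 col=19 char='w'
After 6 (w): row=2 col=0 char='b'

Answer: blue  zero  grey bird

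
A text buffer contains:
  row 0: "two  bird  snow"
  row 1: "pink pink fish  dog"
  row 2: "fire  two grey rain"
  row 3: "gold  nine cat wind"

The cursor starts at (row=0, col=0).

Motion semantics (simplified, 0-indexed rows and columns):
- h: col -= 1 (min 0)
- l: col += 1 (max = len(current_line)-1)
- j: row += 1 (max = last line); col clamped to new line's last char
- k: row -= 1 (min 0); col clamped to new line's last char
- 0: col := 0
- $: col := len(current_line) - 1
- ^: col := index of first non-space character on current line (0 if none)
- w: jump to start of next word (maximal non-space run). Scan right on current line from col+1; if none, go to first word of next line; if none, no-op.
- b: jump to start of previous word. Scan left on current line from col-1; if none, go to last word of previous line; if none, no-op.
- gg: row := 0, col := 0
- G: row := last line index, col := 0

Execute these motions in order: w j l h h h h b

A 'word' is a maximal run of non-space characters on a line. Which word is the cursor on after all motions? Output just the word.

Answer: pink

Derivation:
After 1 (w): row=0 col=5 char='b'
After 2 (j): row=1 col=5 char='p'
After 3 (l): row=1 col=6 char='i'
After 4 (h): row=1 col=5 char='p'
After 5 (h): row=1 col=4 char='_'
After 6 (h): row=1 col=3 char='k'
After 7 (h): row=1 col=2 char='n'
After 8 (b): row=1 col=0 char='p'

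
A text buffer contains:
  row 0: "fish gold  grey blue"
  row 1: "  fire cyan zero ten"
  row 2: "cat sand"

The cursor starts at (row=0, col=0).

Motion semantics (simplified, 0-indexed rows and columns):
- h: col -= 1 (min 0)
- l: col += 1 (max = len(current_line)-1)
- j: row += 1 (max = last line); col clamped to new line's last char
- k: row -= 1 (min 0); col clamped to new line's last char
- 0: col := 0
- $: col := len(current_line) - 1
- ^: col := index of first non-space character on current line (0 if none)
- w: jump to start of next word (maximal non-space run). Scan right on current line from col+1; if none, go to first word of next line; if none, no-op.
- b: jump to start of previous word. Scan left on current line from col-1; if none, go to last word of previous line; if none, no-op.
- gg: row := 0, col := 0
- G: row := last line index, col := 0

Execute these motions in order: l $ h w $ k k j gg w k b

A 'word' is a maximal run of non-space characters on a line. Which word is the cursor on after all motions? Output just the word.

Answer: fish

Derivation:
After 1 (l): row=0 col=1 char='i'
After 2 ($): row=0 col=19 char='e'
After 3 (h): row=0 col=18 char='u'
After 4 (w): row=1 col=2 char='f'
After 5 ($): row=1 col=19 char='n'
After 6 (k): row=0 col=19 char='e'
After 7 (k): row=0 col=19 char='e'
After 8 (j): row=1 col=19 char='n'
After 9 (gg): row=0 col=0 char='f'
After 10 (w): row=0 col=5 char='g'
After 11 (k): row=0 col=5 char='g'
After 12 (b): row=0 col=0 char='f'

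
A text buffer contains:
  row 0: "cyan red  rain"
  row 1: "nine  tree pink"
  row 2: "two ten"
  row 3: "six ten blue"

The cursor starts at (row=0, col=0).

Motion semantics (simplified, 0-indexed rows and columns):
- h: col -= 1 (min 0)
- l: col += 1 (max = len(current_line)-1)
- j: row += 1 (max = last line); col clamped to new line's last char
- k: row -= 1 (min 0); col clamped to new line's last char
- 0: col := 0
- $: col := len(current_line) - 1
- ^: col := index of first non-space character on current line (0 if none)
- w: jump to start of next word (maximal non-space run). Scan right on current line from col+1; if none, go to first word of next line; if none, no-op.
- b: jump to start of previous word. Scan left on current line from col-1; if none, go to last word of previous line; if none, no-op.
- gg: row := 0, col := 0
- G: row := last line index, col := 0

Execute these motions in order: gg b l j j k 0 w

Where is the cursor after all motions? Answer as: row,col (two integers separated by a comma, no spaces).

After 1 (gg): row=0 col=0 char='c'
After 2 (b): row=0 col=0 char='c'
After 3 (l): row=0 col=1 char='y'
After 4 (j): row=1 col=1 char='i'
After 5 (j): row=2 col=1 char='w'
After 6 (k): row=1 col=1 char='i'
After 7 (0): row=1 col=0 char='n'
After 8 (w): row=1 col=6 char='t'

Answer: 1,6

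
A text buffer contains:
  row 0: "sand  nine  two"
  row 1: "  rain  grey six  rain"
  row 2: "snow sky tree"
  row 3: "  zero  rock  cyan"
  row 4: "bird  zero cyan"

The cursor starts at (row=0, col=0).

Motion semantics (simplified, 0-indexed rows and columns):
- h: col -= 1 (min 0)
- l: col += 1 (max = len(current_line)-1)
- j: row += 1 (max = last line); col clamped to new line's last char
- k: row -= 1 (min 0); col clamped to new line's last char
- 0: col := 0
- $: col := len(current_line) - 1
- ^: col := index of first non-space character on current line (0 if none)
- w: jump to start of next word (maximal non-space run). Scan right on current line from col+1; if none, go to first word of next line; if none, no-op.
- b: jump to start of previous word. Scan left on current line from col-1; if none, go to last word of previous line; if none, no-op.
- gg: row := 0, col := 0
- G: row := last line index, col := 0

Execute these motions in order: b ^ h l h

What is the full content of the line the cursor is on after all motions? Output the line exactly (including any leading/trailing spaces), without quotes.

After 1 (b): row=0 col=0 char='s'
After 2 (^): row=0 col=0 char='s'
After 3 (h): row=0 col=0 char='s'
After 4 (l): row=0 col=1 char='a'
After 5 (h): row=0 col=0 char='s'

Answer: sand  nine  two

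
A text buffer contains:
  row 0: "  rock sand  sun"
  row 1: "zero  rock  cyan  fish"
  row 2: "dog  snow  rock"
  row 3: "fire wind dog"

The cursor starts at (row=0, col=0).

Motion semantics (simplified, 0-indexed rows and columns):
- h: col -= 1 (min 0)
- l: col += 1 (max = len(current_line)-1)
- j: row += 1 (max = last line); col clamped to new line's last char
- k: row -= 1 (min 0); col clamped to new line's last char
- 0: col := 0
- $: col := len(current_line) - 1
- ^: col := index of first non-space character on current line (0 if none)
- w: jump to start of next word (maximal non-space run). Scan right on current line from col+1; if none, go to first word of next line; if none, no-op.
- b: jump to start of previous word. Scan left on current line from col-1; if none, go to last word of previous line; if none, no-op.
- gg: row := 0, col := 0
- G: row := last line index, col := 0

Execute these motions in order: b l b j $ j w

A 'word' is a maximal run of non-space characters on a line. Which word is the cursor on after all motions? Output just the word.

Answer: fire

Derivation:
After 1 (b): row=0 col=0 char='_'
After 2 (l): row=0 col=1 char='_'
After 3 (b): row=0 col=1 char='_'
After 4 (j): row=1 col=1 char='e'
After 5 ($): row=1 col=21 char='h'
After 6 (j): row=2 col=14 char='k'
After 7 (w): row=3 col=0 char='f'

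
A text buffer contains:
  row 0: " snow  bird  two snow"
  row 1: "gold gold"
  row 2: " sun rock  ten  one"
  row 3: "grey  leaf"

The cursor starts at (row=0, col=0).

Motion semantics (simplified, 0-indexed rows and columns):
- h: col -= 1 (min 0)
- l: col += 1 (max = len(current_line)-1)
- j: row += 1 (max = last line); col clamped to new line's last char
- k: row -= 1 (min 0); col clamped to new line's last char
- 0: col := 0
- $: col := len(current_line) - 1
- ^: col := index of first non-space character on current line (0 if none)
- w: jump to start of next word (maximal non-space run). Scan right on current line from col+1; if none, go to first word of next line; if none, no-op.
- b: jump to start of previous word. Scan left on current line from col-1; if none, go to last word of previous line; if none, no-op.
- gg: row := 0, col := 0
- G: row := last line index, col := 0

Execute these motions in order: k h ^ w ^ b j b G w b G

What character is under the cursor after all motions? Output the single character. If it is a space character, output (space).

After 1 (k): row=0 col=0 char='_'
After 2 (h): row=0 col=0 char='_'
After 3 (^): row=0 col=1 char='s'
After 4 (w): row=0 col=7 char='b'
After 5 (^): row=0 col=1 char='s'
After 6 (b): row=0 col=1 char='s'
After 7 (j): row=1 col=1 char='o'
After 8 (b): row=1 col=0 char='g'
After 9 (G): row=3 col=0 char='g'
After 10 (w): row=3 col=6 char='l'
After 11 (b): row=3 col=0 char='g'
After 12 (G): row=3 col=0 char='g'

Answer: g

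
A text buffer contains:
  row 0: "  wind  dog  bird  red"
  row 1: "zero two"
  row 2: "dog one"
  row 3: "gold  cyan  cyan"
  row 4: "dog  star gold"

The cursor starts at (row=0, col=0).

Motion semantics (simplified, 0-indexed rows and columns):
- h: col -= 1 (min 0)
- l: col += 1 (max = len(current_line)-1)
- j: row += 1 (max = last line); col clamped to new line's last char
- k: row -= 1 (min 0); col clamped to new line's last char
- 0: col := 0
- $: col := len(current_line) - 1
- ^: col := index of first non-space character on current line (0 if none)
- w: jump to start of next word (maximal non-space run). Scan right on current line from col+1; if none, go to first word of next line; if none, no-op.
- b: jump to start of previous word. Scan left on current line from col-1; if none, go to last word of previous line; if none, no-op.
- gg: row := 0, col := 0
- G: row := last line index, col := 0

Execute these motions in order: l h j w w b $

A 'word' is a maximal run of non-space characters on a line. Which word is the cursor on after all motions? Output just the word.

After 1 (l): row=0 col=1 char='_'
After 2 (h): row=0 col=0 char='_'
After 3 (j): row=1 col=0 char='z'
After 4 (w): row=1 col=5 char='t'
After 5 (w): row=2 col=0 char='d'
After 6 (b): row=1 col=5 char='t'
After 7 ($): row=1 col=7 char='o'

Answer: two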